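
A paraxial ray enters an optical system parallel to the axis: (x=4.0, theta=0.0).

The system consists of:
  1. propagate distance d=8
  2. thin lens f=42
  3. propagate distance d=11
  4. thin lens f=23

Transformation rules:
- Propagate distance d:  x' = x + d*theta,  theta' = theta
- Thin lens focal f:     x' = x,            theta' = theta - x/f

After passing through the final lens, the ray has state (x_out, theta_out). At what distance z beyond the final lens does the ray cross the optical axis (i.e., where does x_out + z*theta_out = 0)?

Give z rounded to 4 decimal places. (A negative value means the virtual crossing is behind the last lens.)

Answer: 13.2037

Derivation:
Initial: x=4.0000 theta=0.0000
After 1 (propagate distance d=8): x=4.0000 theta=0.0000
After 2 (thin lens f=42): x=4.0000 theta=-2/21 (≈-0.0952)
After 3 (propagate distance d=11): x=62/21 (≈2.9524) theta=-2/21 (≈-0.0952)
After 4 (thin lens f=23): x=62/21 (≈2.9524) theta=-36/161 (≈-0.2236)
z_focus = -x_out/theta_out = -(62/21)/(-36/161) = 713/54 ≈ 13.2037
Rounded to 4 decimal places: z = 13.2037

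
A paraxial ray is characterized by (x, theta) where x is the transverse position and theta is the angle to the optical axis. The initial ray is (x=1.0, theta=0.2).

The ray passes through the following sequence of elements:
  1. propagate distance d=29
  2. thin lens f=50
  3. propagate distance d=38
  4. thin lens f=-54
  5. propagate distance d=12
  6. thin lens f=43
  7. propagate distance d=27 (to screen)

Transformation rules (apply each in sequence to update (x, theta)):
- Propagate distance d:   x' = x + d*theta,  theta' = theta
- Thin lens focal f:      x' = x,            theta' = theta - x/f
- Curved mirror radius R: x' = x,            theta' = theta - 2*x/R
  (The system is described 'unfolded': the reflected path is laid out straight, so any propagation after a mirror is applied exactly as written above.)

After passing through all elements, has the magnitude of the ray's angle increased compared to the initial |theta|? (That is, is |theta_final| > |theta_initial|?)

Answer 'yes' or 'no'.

Answer: no

Derivation:
Initial: x=1.0000 theta=0.2000
After 1 (propagate distance d=29): x=6.8000 theta=0.2000
After 2 (thin lens f=50): x=6.8000 theta=0.0640
After 3 (propagate distance d=38): x=9.2320 theta=0.0640
After 4 (thin lens f=-54): x=9.2320 theta=793/3375 (≈0.2350)
After 5 (propagate distance d=12): x=13558/1125 (≈12.0516) theta=793/3375 (≈0.2350)
After 6 (thin lens f=43): x=13558/1125 (≈12.0516) theta=-263/5805 (≈-0.0453)
After 7 (propagate distance d=27 (to screen)): x=523819/48375 (≈10.8283) theta=-263/5805 (≈-0.0453)
|theta_initial|=0.2000 |theta_final|=263/5805 (≈0.0453) -> not increased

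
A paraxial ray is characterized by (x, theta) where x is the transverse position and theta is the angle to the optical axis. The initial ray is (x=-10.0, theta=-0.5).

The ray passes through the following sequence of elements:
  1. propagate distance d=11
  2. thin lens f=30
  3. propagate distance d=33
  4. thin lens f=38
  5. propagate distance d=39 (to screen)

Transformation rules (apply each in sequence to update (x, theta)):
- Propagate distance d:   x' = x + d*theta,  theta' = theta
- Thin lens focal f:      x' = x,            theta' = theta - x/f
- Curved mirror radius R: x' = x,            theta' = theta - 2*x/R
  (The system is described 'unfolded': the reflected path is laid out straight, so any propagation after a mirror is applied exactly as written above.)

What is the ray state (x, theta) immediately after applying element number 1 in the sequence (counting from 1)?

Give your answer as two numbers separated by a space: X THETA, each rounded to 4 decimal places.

Initial: x=-10.0000 theta=-0.5000
After 1 (propagate distance d=11): x=-15.5000 theta=-0.5000
Rounded to 4 decimal places: x = -15.5000, theta = -0.5000

Answer: -15.5000 -0.5000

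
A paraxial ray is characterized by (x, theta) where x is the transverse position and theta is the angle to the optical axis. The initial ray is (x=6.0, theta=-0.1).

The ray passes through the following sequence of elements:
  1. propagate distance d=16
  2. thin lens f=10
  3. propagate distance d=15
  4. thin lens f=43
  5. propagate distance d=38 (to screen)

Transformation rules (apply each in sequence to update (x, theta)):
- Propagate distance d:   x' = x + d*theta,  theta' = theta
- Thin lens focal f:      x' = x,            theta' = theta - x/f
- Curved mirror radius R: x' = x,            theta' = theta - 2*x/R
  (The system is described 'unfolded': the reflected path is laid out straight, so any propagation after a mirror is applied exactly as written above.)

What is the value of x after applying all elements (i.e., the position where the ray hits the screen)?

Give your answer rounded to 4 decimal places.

Answer: -20.9502

Derivation:
Initial: x=6.0000 theta=-0.1000
After 1 (propagate distance d=16): x=4.4000 theta=-0.1000
After 2 (thin lens f=10): x=4.4000 theta=-0.5400
After 3 (propagate distance d=15): x=-3.7000 theta=-0.5400
After 4 (thin lens f=43): x=-3.7000 theta=-488/1075 (≈-0.4540)
After 5 (propagate distance d=38 (to screen)): x=-45043/2150 (≈-20.9502) theta=-488/1075 (≈-0.4540)
Rounded to 4 decimal places: x = -20.9502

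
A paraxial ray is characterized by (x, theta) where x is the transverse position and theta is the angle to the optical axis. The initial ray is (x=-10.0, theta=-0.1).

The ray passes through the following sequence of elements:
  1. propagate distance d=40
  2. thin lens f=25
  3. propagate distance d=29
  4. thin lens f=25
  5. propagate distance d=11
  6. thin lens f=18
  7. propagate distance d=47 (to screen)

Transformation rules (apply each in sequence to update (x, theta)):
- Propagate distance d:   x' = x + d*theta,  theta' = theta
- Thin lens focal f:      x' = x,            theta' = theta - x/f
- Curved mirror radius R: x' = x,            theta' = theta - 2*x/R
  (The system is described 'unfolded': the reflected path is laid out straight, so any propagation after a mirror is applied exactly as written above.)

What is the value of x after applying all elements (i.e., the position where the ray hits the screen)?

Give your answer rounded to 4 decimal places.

Answer: 15.3040

Derivation:
Initial: x=-10.0000 theta=-0.1000
After 1 (propagate distance d=40): x=-14.0000 theta=-0.1000
After 2 (thin lens f=25): x=-14.0000 theta=0.4600
After 3 (propagate distance d=29): x=-0.6600 theta=0.4600
After 4 (thin lens f=25): x=-0.6600 theta=0.4864
After 5 (propagate distance d=11): x=4.6904 theta=0.4864
After 6 (thin lens f=18): x=4.6904 theta=5081/22500 (≈0.2258)
After 7 (propagate distance d=47 (to screen)): x=344341/22500 (≈15.3040) theta=5081/22500 (≈0.2258)
Rounded to 4 decimal places: x = 15.3040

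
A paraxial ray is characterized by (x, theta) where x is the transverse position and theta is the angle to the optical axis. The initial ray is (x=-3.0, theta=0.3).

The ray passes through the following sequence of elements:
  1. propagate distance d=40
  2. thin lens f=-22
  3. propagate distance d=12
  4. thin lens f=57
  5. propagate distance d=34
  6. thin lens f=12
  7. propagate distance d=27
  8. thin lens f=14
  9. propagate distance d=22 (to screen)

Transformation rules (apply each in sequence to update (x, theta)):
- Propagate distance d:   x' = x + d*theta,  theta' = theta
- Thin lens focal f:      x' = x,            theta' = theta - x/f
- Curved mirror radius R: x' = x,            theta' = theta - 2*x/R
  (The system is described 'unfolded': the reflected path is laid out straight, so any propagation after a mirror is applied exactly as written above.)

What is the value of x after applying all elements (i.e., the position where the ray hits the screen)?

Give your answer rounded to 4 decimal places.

Answer: -32.2442

Derivation:
Initial: x=-3.0000 theta=0.3000
After 1 (propagate distance d=40): x=9.0000 theta=0.3000
After 2 (thin lens f=-22): x=9.0000 theta=39/55 (≈0.7091)
After 3 (propagate distance d=12): x=963/55 (≈17.5091) theta=39/55 (≈0.7091)
After 4 (thin lens f=57): x=963/55 (≈17.5091) theta=84/209 (≈0.4019)
After 5 (propagate distance d=34): x=32577/1045 (≈31.1742) theta=84/209 (≈0.4019)
After 6 (thin lens f=12): x=32577/1045 (≈31.1742) theta=-9179/4180 (≈-2.1959)
After 7 (propagate distance d=27): x=-23505/836 (≈-28.1160) theta=-9179/4180 (≈-2.1959)
After 8 (thin lens f=14): x=-23505/836 (≈-28.1160) theta=-10981/58520 (≈-0.1876)
After 9 (propagate distance d=22 (to screen)): x=-471733/14630 (≈-32.2442) theta=-10981/58520 (≈-0.1876)
Rounded to 4 decimal places: x = -32.2442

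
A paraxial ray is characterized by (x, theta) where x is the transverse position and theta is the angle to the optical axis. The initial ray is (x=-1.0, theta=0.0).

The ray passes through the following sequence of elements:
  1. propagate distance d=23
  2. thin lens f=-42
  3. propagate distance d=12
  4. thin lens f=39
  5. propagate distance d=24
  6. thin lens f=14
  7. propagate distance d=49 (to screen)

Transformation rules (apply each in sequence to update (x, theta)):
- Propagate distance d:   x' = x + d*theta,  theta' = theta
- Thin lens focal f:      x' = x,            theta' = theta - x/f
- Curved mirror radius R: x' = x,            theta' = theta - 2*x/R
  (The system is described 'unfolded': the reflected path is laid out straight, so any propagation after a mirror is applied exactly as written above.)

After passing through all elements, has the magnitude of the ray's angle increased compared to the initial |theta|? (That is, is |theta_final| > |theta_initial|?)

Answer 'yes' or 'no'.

Initial: x=-1.0000 theta=0.0000
After 1 (propagate distance d=23): x=-1.0000 theta=0.0000
After 2 (thin lens f=-42): x=-1.0000 theta=-1/42 (≈-0.0238)
After 3 (propagate distance d=12): x=-9/7 (≈-1.2857) theta=-1/42 (≈-0.0238)
After 4 (thin lens f=39): x=-9/7 (≈-1.2857) theta=5/546 (≈0.0092)
After 5 (propagate distance d=24): x=-97/91 (≈-1.0659) theta=5/546 (≈0.0092)
After 6 (thin lens f=14): x=-97/91 (≈-1.0659) theta=163/1911 (≈0.0853)
After 7 (propagate distance d=49 (to screen)): x=850/273 (≈3.1136) theta=163/1911 (≈0.0853)
|theta_initial|=0.0000 |theta_final|=163/1911 (≈0.0853) -> increased

Answer: yes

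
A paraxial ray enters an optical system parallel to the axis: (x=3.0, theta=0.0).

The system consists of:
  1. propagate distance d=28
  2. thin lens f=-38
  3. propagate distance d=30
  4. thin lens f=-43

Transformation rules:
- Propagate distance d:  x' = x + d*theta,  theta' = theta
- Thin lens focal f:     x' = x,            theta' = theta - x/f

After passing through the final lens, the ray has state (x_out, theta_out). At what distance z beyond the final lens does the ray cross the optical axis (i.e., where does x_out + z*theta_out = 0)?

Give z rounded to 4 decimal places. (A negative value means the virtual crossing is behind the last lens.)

Answer: -26.3423

Derivation:
Initial: x=3.0000 theta=0.0000
After 1 (propagate distance d=28): x=3.0000 theta=0.0000
After 2 (thin lens f=-38): x=3.0000 theta=3/38 (≈0.0789)
After 3 (propagate distance d=30): x=102/19 (≈5.3684) theta=3/38 (≈0.0789)
After 4 (thin lens f=-43): x=102/19 (≈5.3684) theta=333/1634 (≈0.2038)
z_focus = -x_out/theta_out = -(102/19)/(333/1634) = -2924/111 ≈ -26.3423
Rounded to 4 decimal places: z = -26.3423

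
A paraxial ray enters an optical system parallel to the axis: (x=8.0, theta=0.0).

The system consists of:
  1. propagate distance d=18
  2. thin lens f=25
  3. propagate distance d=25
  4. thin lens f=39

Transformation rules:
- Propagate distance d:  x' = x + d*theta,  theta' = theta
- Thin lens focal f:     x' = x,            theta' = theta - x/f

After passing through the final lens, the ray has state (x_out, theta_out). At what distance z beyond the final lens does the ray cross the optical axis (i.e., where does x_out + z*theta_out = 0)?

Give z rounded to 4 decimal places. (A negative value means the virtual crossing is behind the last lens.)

Initial: x=8.0000 theta=0.0000
After 1 (propagate distance d=18): x=8.0000 theta=0.0000
After 2 (thin lens f=25): x=8.0000 theta=-0.3200
After 3 (propagate distance d=25): x=0.0000 theta=-0.3200
After 4 (thin lens f=39): x=0.0000 theta=-0.3200
z_focus = -x_out/theta_out = -(0.0000)/(-0.3200) = 0.0000
Rounded to 4 decimal places: z = 0.0000

Answer: 0.0000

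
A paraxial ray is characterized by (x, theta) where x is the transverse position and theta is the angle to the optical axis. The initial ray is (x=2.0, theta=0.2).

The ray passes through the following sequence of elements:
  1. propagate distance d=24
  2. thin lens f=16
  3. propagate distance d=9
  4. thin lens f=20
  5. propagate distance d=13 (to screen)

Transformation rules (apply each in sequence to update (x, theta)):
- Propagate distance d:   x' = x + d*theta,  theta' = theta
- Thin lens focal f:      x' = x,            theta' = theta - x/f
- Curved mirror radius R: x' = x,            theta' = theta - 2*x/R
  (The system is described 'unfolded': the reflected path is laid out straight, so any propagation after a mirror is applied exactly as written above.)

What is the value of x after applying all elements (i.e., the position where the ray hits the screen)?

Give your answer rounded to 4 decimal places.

Initial: x=2.0000 theta=0.2000
After 1 (propagate distance d=24): x=6.8000 theta=0.2000
After 2 (thin lens f=16): x=6.8000 theta=-0.2250
After 3 (propagate distance d=9): x=4.7750 theta=-0.2250
After 4 (thin lens f=20): x=4.7750 theta=-371/800 (≈-0.4638)
After 5 (propagate distance d=13 (to screen)): x=-1003/800 (≈-1.2538) theta=-371/800 (≈-0.4638)
Rounded to 4 decimal places: x = -1.2538

Answer: -1.2538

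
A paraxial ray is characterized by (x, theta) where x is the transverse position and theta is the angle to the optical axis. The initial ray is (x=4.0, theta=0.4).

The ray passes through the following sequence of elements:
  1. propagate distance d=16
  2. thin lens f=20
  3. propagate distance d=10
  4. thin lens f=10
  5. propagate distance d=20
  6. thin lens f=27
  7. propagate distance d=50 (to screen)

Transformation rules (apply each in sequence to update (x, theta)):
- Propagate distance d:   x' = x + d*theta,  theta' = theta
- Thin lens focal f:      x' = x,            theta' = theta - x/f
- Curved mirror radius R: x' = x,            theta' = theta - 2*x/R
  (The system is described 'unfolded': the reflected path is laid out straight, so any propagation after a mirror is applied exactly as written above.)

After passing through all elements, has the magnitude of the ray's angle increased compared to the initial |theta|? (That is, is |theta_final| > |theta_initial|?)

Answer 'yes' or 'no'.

Initial: x=4.0000 theta=0.4000
After 1 (propagate distance d=16): x=10.4000 theta=0.4000
After 2 (thin lens f=20): x=10.4000 theta=-0.1200
After 3 (propagate distance d=10): x=9.2000 theta=-0.1200
After 4 (thin lens f=10): x=9.2000 theta=-1.0400
After 5 (propagate distance d=20): x=-11.6000 theta=-1.0400
After 6 (thin lens f=27): x=-11.6000 theta=-412/675 (≈-0.6104)
After 7 (propagate distance d=50 (to screen)): x=-5686/135 (≈-42.1185) theta=-412/675 (≈-0.6104)
|theta_initial|=0.4000 |theta_final|=412/675 (≈0.6104) -> increased

Answer: yes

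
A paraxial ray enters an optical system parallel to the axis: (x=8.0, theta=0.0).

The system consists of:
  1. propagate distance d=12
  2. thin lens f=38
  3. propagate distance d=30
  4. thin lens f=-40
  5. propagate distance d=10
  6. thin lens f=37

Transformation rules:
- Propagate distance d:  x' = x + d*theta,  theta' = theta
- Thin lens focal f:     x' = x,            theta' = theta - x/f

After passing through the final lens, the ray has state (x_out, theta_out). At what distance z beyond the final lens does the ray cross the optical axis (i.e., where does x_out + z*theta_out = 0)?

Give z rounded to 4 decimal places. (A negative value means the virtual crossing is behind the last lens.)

Initial: x=8.0000 theta=0.0000
After 1 (propagate distance d=12): x=8.0000 theta=0.0000
After 2 (thin lens f=38): x=8.0000 theta=-4/19 (≈-0.2105)
After 3 (propagate distance d=30): x=32/19 (≈1.6842) theta=-4/19 (≈-0.2105)
After 4 (thin lens f=-40): x=32/19 (≈1.6842) theta=-16/95 (≈-0.1684)
After 5 (propagate distance d=10): x=0.0000 theta=-16/95 (≈-0.1684)
After 6 (thin lens f=37): x=0.0000 theta=-16/95 (≈-0.1684)
z_focus = -x_out/theta_out = -(0.0000)/(-16/95) = 0.0000
Rounded to 4 decimal places: z = 0.0000

Answer: 0.0000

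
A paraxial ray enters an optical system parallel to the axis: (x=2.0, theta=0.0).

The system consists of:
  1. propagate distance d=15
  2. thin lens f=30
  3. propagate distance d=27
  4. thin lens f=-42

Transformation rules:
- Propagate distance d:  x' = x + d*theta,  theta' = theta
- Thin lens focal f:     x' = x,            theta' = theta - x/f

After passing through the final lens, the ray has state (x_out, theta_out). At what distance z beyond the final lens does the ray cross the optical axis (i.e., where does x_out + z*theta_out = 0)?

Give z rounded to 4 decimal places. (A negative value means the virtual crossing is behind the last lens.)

Answer: 3.2308

Derivation:
Initial: x=2.0000 theta=0.0000
After 1 (propagate distance d=15): x=2.0000 theta=0.0000
After 2 (thin lens f=30): x=2.0000 theta=-1/15 (≈-0.0667)
After 3 (propagate distance d=27): x=0.2000 theta=-1/15 (≈-0.0667)
After 4 (thin lens f=-42): x=0.2000 theta=-13/210 (≈-0.0619)
z_focus = -x_out/theta_out = -(0.2000)/(-13/210) = 42/13 ≈ 3.2308
Rounded to 4 decimal places: z = 3.2308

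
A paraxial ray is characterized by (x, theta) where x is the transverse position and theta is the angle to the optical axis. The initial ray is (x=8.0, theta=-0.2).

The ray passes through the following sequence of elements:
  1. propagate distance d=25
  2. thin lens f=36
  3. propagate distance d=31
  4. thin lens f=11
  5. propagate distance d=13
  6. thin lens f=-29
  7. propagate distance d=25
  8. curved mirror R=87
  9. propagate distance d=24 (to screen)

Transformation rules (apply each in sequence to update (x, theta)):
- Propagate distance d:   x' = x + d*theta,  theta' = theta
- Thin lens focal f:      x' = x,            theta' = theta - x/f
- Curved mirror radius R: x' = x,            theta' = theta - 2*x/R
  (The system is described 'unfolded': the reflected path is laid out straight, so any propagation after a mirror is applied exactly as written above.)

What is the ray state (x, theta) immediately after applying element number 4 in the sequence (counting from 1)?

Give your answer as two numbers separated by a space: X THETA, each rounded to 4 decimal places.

Answer: -5.7833 0.2424

Derivation:
Initial: x=8.0000 theta=-0.2000
After 1 (propagate distance d=25): x=3.0000 theta=-0.2000
After 2 (thin lens f=36): x=3.0000 theta=-17/60 (≈-0.2833)
After 3 (propagate distance d=31): x=-347/60 (≈-5.7833) theta=-17/60 (≈-0.2833)
After 4 (thin lens f=11): x=-347/60 (≈-5.7833) theta=8/33 (≈0.2424)
Rounded to 4 decimal places: x = -5.7833, theta = 0.2424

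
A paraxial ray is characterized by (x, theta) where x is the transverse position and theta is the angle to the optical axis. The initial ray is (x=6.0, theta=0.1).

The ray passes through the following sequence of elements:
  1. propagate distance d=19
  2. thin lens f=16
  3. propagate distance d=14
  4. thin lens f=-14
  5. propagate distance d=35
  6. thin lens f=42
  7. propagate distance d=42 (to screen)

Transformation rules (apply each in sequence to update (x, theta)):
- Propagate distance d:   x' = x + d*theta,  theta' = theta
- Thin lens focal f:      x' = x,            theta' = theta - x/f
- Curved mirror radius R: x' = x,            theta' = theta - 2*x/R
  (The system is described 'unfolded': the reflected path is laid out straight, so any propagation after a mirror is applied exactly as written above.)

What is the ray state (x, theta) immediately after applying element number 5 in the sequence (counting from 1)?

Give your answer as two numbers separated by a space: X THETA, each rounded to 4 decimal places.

Initial: x=6.0000 theta=0.1000
After 1 (propagate distance d=19): x=7.9000 theta=0.1000
After 2 (thin lens f=16): x=7.9000 theta=-63/160 (≈-0.3938)
After 3 (propagate distance d=14): x=2.3875 theta=-63/160 (≈-0.3938)
After 4 (thin lens f=-14): x=2.3875 theta=-25/112 (≈-0.2232)
After 5 (propagate distance d=35): x=-5.4250 theta=-25/112 (≈-0.2232)
Rounded to 4 decimal places: x = -5.4250, theta = -0.2232

Answer: -5.4250 -0.2232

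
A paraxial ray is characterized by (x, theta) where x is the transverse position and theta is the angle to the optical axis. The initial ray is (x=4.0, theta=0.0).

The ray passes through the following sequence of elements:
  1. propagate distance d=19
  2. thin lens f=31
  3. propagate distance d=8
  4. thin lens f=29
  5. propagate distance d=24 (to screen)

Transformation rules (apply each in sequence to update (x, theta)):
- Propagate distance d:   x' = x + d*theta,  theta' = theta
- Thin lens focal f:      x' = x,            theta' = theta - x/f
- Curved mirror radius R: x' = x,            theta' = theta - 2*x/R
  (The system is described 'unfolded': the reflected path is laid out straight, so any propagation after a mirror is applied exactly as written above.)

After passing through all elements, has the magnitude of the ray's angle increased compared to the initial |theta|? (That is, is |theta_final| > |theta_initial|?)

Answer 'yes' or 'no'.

Answer: yes

Derivation:
Initial: x=4.0000 theta=0.0000
After 1 (propagate distance d=19): x=4.0000 theta=0.0000
After 2 (thin lens f=31): x=4.0000 theta=-4/31 (≈-0.1290)
After 3 (propagate distance d=8): x=92/31 (≈2.9677) theta=-4/31 (≈-0.1290)
After 4 (thin lens f=29): x=92/31 (≈2.9677) theta=-208/899 (≈-0.2314)
After 5 (propagate distance d=24 (to screen)): x=-2324/899 (≈-2.5851) theta=-208/899 (≈-0.2314)
|theta_initial|=0.0000 |theta_final|=208/899 (≈0.2314) -> increased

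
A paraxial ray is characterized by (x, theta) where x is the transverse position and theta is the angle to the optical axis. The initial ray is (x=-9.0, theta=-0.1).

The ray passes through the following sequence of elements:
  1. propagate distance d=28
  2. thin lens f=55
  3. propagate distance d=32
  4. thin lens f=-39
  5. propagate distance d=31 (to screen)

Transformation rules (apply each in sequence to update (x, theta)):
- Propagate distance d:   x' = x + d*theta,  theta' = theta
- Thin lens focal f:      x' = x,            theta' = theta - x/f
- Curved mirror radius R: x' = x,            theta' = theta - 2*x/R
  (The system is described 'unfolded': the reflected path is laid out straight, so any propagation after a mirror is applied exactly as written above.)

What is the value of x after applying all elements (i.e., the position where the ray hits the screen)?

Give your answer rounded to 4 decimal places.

Answer: -11.0496

Derivation:
Initial: x=-9.0000 theta=-0.1000
After 1 (propagate distance d=28): x=-11.8000 theta=-0.1000
After 2 (thin lens f=55): x=-11.8000 theta=63/550 (≈0.1145)
After 3 (propagate distance d=32): x=-2237/275 (≈-8.1345) theta=63/550 (≈0.1145)
After 4 (thin lens f=-39): x=-2237/275 (≈-8.1345) theta=-2017/21450 (≈-0.0940)
After 5 (propagate distance d=31 (to screen)): x=-237013/21450 (≈-11.0496) theta=-2017/21450 (≈-0.0940)
Rounded to 4 decimal places: x = -11.0496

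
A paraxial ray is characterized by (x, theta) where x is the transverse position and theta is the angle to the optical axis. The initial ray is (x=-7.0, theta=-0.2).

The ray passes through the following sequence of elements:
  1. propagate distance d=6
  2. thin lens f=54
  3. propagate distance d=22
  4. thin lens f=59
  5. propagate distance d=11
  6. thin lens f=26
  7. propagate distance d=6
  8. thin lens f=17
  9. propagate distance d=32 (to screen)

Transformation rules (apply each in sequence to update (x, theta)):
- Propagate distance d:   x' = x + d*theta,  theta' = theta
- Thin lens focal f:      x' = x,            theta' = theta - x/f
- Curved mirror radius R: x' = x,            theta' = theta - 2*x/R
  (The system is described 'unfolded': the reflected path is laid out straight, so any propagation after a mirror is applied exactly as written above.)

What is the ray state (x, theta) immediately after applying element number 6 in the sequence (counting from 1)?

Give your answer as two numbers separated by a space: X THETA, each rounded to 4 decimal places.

Initial: x=-7.0000 theta=-0.2000
After 1 (propagate distance d=6): x=-8.2000 theta=-0.2000
After 2 (thin lens f=54): x=-8.2000 theta=-13/270 (≈-0.0481)
After 3 (propagate distance d=22): x=-250/27 (≈-9.2593) theta=-13/270 (≈-0.0481)
After 4 (thin lens f=59): x=-250/27 (≈-9.2593) theta=1733/15930 (≈0.1088)
After 5 (propagate distance d=11): x=-128437/15930 (≈-8.0626) theta=1733/15930 (≈0.1088)
After 6 (thin lens f=26): x=-128437/15930 (≈-8.0626) theta=34699/82836 (≈0.4189)
Rounded to 4 decimal places: x = -8.0626, theta = 0.4189

Answer: -8.0626 0.4189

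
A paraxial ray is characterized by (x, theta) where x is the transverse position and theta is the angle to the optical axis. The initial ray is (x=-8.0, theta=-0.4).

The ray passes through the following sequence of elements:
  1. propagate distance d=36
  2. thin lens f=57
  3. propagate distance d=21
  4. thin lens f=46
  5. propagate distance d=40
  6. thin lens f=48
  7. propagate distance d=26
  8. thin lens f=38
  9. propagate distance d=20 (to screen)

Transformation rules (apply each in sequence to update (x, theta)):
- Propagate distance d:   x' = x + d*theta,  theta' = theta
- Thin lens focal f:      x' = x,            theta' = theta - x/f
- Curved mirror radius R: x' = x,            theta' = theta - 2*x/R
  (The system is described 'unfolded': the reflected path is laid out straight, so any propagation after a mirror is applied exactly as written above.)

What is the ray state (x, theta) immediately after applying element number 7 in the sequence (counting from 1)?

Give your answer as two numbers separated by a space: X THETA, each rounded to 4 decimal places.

Answer: 11.0851 0.5503

Derivation:
Initial: x=-8.0000 theta=-0.4000
After 1 (propagate distance d=36): x=-22.4000 theta=-0.4000
After 2 (thin lens f=57): x=-22.4000 theta=-2/285 (≈-0.0070)
After 3 (propagate distance d=21): x=-2142/95 (≈-22.5474) theta=-2/285 (≈-0.0070)
After 4 (thin lens f=46): x=-2142/95 (≈-22.5474) theta=3167/6555 (≈0.4831)
After 5 (propagate distance d=40): x=-21118/6555 (≈-3.2217) theta=3167/6555 (≈0.4831)
After 6 (thin lens f=48): x=-21118/6555 (≈-3.2217) theta=86567/157320 (≈0.5503)
After 7 (propagate distance d=26): x=174391/15732 (≈11.0851) theta=86567/157320 (≈0.5503)
Rounded to 4 decimal places: x = 11.0851, theta = 0.5503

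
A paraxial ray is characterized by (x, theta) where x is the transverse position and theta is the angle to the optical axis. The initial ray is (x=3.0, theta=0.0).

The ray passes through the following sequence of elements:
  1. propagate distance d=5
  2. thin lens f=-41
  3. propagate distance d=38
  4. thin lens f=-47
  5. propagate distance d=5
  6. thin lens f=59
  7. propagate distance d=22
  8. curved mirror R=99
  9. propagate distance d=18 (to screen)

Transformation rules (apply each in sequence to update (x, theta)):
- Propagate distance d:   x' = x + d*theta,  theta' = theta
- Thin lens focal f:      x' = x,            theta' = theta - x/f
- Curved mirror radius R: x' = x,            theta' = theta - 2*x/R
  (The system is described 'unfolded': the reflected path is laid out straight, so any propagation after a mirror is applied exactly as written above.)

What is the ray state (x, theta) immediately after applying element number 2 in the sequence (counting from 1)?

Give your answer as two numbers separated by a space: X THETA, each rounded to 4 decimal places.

Answer: 3.0000 0.0732

Derivation:
Initial: x=3.0000 theta=0.0000
After 1 (propagate distance d=5): x=3.0000 theta=0.0000
After 2 (thin lens f=-41): x=3.0000 theta=3/41 (≈0.0732)
Rounded to 4 decimal places: x = 3.0000, theta = 0.0732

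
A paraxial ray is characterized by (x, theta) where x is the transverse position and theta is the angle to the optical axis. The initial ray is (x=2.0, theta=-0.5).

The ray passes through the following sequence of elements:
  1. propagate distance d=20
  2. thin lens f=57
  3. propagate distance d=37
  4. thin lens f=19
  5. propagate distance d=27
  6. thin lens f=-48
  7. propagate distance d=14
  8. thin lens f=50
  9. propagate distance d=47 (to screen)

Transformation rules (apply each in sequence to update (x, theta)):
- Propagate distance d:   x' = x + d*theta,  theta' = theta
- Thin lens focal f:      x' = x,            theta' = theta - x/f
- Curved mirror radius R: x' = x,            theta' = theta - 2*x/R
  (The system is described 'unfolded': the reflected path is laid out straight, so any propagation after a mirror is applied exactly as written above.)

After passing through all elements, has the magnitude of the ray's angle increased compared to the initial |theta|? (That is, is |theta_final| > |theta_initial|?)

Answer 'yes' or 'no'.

Initial: x=2.0000 theta=-0.5000
After 1 (propagate distance d=20): x=-8.0000 theta=-0.5000
After 2 (thin lens f=57): x=-8.0000 theta=-41/114 (≈-0.3596)
After 3 (propagate distance d=37): x=-2429/114 (≈-21.3070) theta=-41/114 (≈-0.3596)
After 4 (thin lens f=19): x=-2429/114 (≈-21.3070) theta=275/361 (≈0.7618)
After 5 (propagate distance d=27): x=-1601/2166 (≈-0.7392) theta=275/361 (≈0.7618)
After 6 (thin lens f=-48): x=-1601/2166 (≈-0.7392) theta=77599/103968 (≈0.7464)
After 7 (propagate distance d=14): x=504769/51984 (≈9.7101) theta=77599/103968 (≈0.7464)
After 8 (thin lens f=50): x=504769/51984 (≈9.7101) theta=239201/433200 (≈0.5522)
After 9 (propagate distance d=47 (to screen)): x=23173283/649800 (≈35.6622) theta=239201/433200 (≈0.5522)
|theta_initial|=0.5000 |theta_final|=239201/433200 (≈0.5522) -> increased

Answer: yes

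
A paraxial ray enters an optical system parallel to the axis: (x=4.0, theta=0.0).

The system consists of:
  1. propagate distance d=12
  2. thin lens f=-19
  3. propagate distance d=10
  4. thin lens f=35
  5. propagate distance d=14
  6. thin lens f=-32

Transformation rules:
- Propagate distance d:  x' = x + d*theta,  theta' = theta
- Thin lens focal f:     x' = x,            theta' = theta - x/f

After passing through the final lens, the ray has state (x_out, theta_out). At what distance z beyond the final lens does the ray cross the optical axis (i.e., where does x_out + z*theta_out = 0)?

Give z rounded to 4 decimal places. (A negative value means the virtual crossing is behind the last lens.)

Initial: x=4.0000 theta=0.0000
After 1 (propagate distance d=12): x=4.0000 theta=0.0000
After 2 (thin lens f=-19): x=4.0000 theta=4/19 (≈0.2105)
After 3 (propagate distance d=10): x=116/19 (≈6.1053) theta=4/19 (≈0.2105)
After 4 (thin lens f=35): x=116/19 (≈6.1053) theta=24/665 (≈0.0361)
After 5 (propagate distance d=14): x=628/95 (≈6.6105) theta=24/665 (≈0.0361)
After 6 (thin lens f=-32): x=628/95 (≈6.6105) theta=1291/5320 (≈0.2427)
z_focus = -x_out/theta_out = -(628/95)/(1291/5320) = -35168/1291 ≈ -27.2409
Rounded to 4 decimal places: z = -27.2409

Answer: -27.2409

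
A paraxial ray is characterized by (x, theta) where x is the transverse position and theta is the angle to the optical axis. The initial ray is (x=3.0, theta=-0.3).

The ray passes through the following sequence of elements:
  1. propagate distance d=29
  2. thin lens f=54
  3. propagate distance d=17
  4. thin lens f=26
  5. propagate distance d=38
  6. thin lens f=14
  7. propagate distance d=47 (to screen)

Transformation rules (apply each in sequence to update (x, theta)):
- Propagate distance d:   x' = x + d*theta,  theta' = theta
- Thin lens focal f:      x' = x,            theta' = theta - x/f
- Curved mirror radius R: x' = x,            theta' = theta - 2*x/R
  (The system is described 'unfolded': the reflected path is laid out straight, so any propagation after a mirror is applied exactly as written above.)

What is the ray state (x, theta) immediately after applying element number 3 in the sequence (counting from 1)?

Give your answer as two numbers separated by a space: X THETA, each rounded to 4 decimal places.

Initial: x=3.0000 theta=-0.3000
After 1 (propagate distance d=29): x=-5.7000 theta=-0.3000
After 2 (thin lens f=54): x=-5.7000 theta=-7/36 (≈-0.1944)
After 3 (propagate distance d=17): x=-1621/180 (≈-9.0056) theta=-7/36 (≈-0.1944)
Rounded to 4 decimal places: x = -9.0056, theta = -0.1944

Answer: -9.0056 -0.1944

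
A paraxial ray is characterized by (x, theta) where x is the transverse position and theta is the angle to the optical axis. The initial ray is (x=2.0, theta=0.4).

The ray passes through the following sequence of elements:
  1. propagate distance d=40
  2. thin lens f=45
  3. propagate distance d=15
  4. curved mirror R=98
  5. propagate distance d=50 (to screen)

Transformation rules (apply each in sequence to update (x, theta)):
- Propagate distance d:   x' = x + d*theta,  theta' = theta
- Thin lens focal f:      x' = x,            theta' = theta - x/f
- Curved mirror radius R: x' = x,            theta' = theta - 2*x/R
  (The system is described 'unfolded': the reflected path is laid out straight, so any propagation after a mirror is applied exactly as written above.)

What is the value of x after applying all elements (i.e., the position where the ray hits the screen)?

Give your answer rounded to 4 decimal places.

Initial: x=2.0000 theta=0.4000
After 1 (propagate distance d=40): x=18.0000 theta=0.4000
After 2 (thin lens f=45): x=18.0000 theta=0.0000
After 3 (propagate distance d=15): x=18.0000 theta=0.0000
After 4 (curved mirror R=98): x=18.0000 theta=-18/49 (≈-0.3673)
After 5 (propagate distance d=50 (to screen)): x=-18/49 (≈-0.3673) theta=-18/49 (≈-0.3673)
Rounded to 4 decimal places: x = -0.3673

Answer: -0.3673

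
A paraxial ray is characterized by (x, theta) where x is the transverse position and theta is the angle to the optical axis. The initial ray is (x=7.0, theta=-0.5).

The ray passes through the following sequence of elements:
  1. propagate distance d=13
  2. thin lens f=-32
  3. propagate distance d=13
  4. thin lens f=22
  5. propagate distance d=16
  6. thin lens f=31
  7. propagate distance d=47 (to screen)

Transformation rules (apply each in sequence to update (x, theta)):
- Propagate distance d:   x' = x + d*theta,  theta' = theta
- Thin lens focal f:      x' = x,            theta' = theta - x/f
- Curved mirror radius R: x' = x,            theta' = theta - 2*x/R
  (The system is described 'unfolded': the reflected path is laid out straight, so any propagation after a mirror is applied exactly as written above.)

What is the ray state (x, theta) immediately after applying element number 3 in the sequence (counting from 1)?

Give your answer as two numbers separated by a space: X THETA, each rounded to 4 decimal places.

Answer: -5.7969 -0.4844

Derivation:
Initial: x=7.0000 theta=-0.5000
After 1 (propagate distance d=13): x=0.5000 theta=-0.5000
After 2 (thin lens f=-32): x=0.5000 theta=-31/64 (≈-0.4844)
After 3 (propagate distance d=13): x=-371/64 (≈-5.7969) theta=-31/64 (≈-0.4844)
Rounded to 4 decimal places: x = -5.7969, theta = -0.4844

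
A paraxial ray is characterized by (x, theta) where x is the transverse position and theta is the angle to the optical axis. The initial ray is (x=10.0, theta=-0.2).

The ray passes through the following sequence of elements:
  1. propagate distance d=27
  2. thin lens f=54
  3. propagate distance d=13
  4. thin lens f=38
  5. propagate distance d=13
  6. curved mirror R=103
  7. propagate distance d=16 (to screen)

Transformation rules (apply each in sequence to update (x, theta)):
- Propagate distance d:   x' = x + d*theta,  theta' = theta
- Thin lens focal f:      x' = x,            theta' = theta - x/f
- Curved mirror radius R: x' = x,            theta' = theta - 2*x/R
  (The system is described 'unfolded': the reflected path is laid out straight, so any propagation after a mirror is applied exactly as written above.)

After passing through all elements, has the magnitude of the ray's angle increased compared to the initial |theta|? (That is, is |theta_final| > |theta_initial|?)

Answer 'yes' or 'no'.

Initial: x=10.0000 theta=-0.2000
After 1 (propagate distance d=27): x=4.6000 theta=-0.2000
After 2 (thin lens f=54): x=4.6000 theta=-77/270 (≈-0.2852)
After 3 (propagate distance d=13): x=241/270 (≈0.8926) theta=-77/270 (≈-0.2852)
After 4 (thin lens f=38): x=241/270 (≈0.8926) theta=-3167/10260 (≈-0.3087)
After 5 (propagate distance d=13): x=-3557/1140 (≈-3.1202) theta=-3167/10260 (≈-0.3087)
After 6 (curved mirror R=103): x=-3557/1140 (≈-3.1202) theta=-52435/211356 (≈-0.2481)
After 7 (propagate distance d=16 (to screen)): x=-7492139/1056780 (≈-7.0896) theta=-52435/211356 (≈-0.2481)
|theta_initial|=0.2000 |theta_final|=52435/211356 (≈0.2481) -> increased

Answer: yes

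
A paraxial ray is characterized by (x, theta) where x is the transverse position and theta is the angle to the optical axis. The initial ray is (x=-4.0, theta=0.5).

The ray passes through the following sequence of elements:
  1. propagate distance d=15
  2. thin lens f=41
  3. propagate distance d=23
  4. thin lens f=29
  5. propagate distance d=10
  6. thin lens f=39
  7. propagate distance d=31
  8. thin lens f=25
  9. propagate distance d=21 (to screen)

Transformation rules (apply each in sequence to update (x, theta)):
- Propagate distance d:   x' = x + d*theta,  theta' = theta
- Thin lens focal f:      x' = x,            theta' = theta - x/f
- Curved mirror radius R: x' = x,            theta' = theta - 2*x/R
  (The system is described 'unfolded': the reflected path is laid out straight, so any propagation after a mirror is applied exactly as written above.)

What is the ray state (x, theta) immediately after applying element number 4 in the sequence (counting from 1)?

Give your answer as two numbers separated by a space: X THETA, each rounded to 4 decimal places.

Answer: 13.0366 -0.0349

Derivation:
Initial: x=-4.0000 theta=0.5000
After 1 (propagate distance d=15): x=3.5000 theta=0.5000
After 2 (thin lens f=41): x=3.5000 theta=17/41 (≈0.4146)
After 3 (propagate distance d=23): x=1069/82 (≈13.0366) theta=17/41 (≈0.4146)
After 4 (thin lens f=29): x=1069/82 (≈13.0366) theta=-83/2378 (≈-0.0349)
Rounded to 4 decimal places: x = 13.0366, theta = -0.0349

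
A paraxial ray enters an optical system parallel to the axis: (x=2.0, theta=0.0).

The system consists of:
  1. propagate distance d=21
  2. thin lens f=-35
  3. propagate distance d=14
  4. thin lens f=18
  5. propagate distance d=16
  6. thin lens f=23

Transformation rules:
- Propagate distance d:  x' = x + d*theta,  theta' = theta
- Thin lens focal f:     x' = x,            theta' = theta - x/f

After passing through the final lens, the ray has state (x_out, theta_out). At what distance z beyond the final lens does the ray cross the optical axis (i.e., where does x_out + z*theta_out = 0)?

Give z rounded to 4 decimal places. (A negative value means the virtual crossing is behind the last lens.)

Answer: 8.0783

Derivation:
Initial: x=2.0000 theta=0.0000
After 1 (propagate distance d=21): x=2.0000 theta=0.0000
After 2 (thin lens f=-35): x=2.0000 theta=2/35 (≈0.0571)
After 3 (propagate distance d=14): x=2.8000 theta=2/35 (≈0.0571)
After 4 (thin lens f=18): x=2.8000 theta=-31/315 (≈-0.0984)
After 5 (propagate distance d=16): x=386/315 (≈1.2254) theta=-31/315 (≈-0.0984)
After 6 (thin lens f=23): x=386/315 (≈1.2254) theta=-157/1035 (≈-0.1517)
z_focus = -x_out/theta_out = -(386/315)/(-157/1035) = 8878/1099 ≈ 8.0783
Rounded to 4 decimal places: z = 8.0783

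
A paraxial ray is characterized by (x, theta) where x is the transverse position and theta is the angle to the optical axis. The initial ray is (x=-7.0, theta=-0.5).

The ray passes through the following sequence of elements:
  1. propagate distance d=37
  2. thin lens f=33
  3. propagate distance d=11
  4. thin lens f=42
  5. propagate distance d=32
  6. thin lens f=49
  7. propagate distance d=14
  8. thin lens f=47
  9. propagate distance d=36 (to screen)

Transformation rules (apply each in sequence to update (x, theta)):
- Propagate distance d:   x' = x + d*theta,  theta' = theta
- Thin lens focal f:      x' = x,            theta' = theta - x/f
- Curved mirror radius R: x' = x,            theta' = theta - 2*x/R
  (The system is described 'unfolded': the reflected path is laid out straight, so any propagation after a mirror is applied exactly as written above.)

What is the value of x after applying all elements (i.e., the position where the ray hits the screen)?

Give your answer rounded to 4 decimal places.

Initial: x=-7.0000 theta=-0.5000
After 1 (propagate distance d=37): x=-25.5000 theta=-0.5000
After 2 (thin lens f=33): x=-25.5000 theta=3/11 (≈0.2727)
After 3 (propagate distance d=11): x=-22.5000 theta=3/11 (≈0.2727)
After 4 (thin lens f=42): x=-22.5000 theta=249/308 (≈0.8084)
After 5 (propagate distance d=32): x=519/154 (≈3.3701) theta=249/308 (≈0.8084)
After 6 (thin lens f=49): x=519/154 (≈3.3701) theta=11163/15092 (≈0.7397)
After 7 (propagate distance d=14): x=7398/539 (≈13.7254) theta=11163/15092 (≈0.7397)
After 8 (thin lens f=47): x=7398/539 (≈13.7254) theta=317517/709324 (≈0.4476)
After 9 (propagate distance d=36 (to screen)): x=5291595/177331 (≈29.8402) theta=317517/709324 (≈0.4476)
Rounded to 4 decimal places: x = 29.8402

Answer: 29.8402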